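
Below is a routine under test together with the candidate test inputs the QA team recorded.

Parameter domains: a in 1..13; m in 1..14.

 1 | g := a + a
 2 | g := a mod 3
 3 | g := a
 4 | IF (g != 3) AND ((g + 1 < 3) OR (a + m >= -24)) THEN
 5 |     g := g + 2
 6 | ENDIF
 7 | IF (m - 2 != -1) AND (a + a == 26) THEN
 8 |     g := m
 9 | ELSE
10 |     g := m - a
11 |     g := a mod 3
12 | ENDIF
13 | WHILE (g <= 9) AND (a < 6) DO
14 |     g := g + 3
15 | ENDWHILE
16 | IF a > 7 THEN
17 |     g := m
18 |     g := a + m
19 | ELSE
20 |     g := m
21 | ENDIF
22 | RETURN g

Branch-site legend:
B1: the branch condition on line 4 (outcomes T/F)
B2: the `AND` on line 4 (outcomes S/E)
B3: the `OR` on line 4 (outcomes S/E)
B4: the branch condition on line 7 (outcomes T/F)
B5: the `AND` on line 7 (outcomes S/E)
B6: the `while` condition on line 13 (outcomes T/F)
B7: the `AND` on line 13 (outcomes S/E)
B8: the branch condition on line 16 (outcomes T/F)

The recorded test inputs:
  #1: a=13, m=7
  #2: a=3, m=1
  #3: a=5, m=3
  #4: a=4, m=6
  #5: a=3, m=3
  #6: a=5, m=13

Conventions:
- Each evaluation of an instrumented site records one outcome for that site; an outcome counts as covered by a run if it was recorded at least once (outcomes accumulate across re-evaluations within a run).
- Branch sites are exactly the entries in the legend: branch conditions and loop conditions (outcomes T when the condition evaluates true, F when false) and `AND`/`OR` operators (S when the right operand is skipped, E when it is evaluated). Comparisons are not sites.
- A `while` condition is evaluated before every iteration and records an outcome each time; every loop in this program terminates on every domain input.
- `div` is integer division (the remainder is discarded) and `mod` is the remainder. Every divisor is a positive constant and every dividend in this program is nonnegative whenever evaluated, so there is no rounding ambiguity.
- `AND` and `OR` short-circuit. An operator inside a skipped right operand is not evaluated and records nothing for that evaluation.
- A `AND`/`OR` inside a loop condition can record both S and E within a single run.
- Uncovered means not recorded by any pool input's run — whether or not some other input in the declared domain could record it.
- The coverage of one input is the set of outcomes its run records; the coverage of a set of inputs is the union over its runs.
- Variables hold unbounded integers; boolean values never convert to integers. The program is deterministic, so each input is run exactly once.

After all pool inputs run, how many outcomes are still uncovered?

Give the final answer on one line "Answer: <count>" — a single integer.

input #1 (a=13, m=7): covers B1=T, B2=E, B3=E, B4=T, B5=E, B6=F, B7=E, B8=T
input #2 (a=3, m=1): covers B1=F, B2=S, B4=F, B5=S, B6=T, B6=F, B7=S, B7=E, B8=F
input #3 (a=5, m=3): covers B1=T, B2=E, B3=E, B4=F, B5=E, B6=T, B6=F, B7=S, B7=E, B8=F
input #4 (a=4, m=6): covers B1=T, B2=E, B3=E, B4=F, B5=E, B6=T, B6=F, B7=S, B7=E, B8=F
input #5 (a=3, m=3): covers B1=F, B2=S, B4=F, B5=E, B6=T, B6=F, B7=S, B7=E, B8=F
input #6 (a=5, m=13): covers B1=T, B2=E, B3=E, B4=F, B5=E, B6=T, B6=F, B7=S, B7=E, B8=F
union over the pool: B1=T, B1=F, B2=S, B2=E, B3=E, B4=T, B4=F, B5=S, B5=E, B6=T, B6=F, B7=S, B7=E, B8=T, B8=F
uncovered (1 of 16): B3=S

Answer: 1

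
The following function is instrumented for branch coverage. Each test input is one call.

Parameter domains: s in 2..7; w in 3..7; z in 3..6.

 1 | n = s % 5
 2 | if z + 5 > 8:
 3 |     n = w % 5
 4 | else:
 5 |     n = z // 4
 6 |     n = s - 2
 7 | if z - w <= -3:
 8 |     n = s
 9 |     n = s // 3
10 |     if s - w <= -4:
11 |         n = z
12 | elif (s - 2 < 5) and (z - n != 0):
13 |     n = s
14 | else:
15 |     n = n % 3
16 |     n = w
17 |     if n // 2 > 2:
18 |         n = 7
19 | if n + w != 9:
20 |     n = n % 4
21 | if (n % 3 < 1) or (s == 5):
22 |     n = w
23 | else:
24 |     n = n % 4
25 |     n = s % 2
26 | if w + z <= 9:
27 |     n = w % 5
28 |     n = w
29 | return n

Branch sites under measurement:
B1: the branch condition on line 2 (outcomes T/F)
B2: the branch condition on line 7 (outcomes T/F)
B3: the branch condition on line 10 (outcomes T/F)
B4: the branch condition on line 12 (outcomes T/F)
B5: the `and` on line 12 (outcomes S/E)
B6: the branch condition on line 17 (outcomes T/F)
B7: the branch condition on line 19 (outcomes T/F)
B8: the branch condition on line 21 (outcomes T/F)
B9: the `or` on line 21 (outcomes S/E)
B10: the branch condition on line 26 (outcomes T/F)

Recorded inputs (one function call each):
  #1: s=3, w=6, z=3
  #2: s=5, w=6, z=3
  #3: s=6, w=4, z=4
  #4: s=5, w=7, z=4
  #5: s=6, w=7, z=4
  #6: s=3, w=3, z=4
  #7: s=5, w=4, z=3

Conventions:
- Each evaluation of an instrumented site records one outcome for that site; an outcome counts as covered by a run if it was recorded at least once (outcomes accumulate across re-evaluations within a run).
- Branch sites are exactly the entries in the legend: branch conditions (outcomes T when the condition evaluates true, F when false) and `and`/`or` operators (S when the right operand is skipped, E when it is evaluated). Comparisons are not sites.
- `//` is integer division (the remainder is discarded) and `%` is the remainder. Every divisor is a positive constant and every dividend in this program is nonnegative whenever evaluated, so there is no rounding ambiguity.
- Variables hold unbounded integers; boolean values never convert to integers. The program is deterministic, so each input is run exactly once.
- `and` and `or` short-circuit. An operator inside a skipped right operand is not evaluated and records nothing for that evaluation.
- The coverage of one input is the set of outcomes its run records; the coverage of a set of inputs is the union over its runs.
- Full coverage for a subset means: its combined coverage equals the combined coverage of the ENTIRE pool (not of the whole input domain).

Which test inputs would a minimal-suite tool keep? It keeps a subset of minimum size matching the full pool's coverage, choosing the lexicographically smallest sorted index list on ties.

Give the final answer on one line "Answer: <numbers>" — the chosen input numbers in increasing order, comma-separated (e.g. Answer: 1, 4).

run #1 (s=3, w=6, z=3) runs B1->F, B2->T, B3->F, B7->T, B9->E, B8->F, B10->T; records B1=F, B2=T, B3=F, B7=T, B8=F, B9=E, B10=T
run #2 (s=5, w=6, z=3) runs B1->F, B2->T, B3->F, B7->T, B9->E, B8->T, B10->T; records B1=F, B2=T, B3=F, B7=T, B8=T, B9=E, B10=T
run #3 (s=6, w=4, z=4) runs B1->T, B2->F, B5->E, B4->F, B6->F, B7->T, B9->S, B8->T, B10->T; records B1=T, B2=F, B4=F, B5=E, B6=F, B7=T, B8=T, B9=S, B10=T
run #4 (s=5, w=7, z=4) runs B1->T, B2->T, B3->F, B7->T, B9->E, B8->T, B10->F; records B1=T, B2=T, B3=F, B7=T, B8=T, B9=E, B10=F
run #5 (s=6, w=7, z=4) runs B1->T, B2->T, B3->F, B7->F, B9->E, B8->F, B10->F; records B1=T, B2=T, B3=F, B7=F, B8=F, B9=E, B10=F
run #6 (s=3, w=3, z=4) runs B1->T, B2->F, B5->E, B4->T, B7->T, B9->S, B8->T, B10->T; records B1=T, B2=F, B4=T, B5=E, B7=T, B8=T, B9=S, B10=T
run #7 (s=5, w=4, z=3) runs B1->F, B2->F, B5->E, B4->F, B6->F, B7->T, B9->S, B8->T, B10->T; records B1=F, B2=F, B4=F, B5=E, B6=F, B7=T, B8=T, B9=S, B10=T
pool-wide coverage (17 outcomes): B1=T, B1=F, B2=T, B2=F, B3=F, B4=T, B4=F, B5=E, B6=F, B7=T, B7=F, B8=T, B8=F, B9=S, B9=E, B10=T, B10=F
no size-1 subset reaches all 17 outcomes (best union: 9/17)
no size-2 subset reaches all 17 outcomes (best union: 16/17)
inputs {5, 6, 7} (size 3) cover everything; no size-3 subset with a lexicographically smaller index list covers all 17

Answer: 5, 6, 7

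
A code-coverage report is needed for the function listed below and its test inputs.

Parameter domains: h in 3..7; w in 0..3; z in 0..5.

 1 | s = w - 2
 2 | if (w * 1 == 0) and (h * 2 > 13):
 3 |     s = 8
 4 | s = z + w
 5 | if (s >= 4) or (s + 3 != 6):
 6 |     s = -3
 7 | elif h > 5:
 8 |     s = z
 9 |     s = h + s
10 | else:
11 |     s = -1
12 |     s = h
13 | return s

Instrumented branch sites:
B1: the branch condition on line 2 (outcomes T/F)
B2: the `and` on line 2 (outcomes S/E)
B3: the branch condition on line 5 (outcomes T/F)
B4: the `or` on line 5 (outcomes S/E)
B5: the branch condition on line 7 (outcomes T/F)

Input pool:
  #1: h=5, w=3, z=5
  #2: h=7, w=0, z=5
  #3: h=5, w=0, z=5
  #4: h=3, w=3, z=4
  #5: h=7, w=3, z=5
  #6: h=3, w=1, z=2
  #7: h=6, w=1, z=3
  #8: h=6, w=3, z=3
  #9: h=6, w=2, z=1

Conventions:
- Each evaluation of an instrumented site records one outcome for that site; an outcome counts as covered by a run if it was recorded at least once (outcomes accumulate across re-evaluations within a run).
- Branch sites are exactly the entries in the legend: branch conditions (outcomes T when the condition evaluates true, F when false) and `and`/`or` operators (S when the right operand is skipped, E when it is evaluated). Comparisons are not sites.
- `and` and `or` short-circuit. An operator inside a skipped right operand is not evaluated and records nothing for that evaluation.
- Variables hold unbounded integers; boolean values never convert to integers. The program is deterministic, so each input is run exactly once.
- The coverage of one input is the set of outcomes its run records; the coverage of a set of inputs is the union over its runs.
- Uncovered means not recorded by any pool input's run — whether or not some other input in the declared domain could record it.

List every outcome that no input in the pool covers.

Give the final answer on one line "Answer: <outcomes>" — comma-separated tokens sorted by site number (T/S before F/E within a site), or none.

run #1 (h=5, w=3, z=5) runs B2->S, B1->F, B4->S, B3->T; records B1=F, B2=S, B3=T, B4=S
run #2 (h=7, w=0, z=5) runs B2->E, B1->T, B4->S, B3->T; records B1=T, B2=E, B3=T, B4=S
run #3 (h=5, w=0, z=5) runs B2->E, B1->F, B4->S, B3->T; records B1=F, B2=E, B3=T, B4=S
run #4 (h=3, w=3, z=4) runs B2->S, B1->F, B4->S, B3->T; records B1=F, B2=S, B3=T, B4=S
run #5 (h=7, w=3, z=5) runs B2->S, B1->F, B4->S, B3->T; records B1=F, B2=S, B3=T, B4=S
run #6 (h=3, w=1, z=2) runs B2->S, B1->F, B4->E, B3->F, B5->F; records B1=F, B2=S, B3=F, B4=E, B5=F
run #7 (h=6, w=1, z=3) runs B2->S, B1->F, B4->S, B3->T; records B1=F, B2=S, B3=T, B4=S
run #8 (h=6, w=3, z=3) runs B2->S, B1->F, B4->S, B3->T; records B1=F, B2=S, B3=T, B4=S
run #9 (h=6, w=2, z=1) runs B2->S, B1->F, B4->E, B3->F, B5->T; records B1=F, B2=S, B3=F, B4=E, B5=T
union over the pool: B1=T, B1=F, B2=S, B2=E, B3=T, B3=F, B4=S, B4=E, B5=T, B5=F
uncovered (0 of 10): none

Answer: none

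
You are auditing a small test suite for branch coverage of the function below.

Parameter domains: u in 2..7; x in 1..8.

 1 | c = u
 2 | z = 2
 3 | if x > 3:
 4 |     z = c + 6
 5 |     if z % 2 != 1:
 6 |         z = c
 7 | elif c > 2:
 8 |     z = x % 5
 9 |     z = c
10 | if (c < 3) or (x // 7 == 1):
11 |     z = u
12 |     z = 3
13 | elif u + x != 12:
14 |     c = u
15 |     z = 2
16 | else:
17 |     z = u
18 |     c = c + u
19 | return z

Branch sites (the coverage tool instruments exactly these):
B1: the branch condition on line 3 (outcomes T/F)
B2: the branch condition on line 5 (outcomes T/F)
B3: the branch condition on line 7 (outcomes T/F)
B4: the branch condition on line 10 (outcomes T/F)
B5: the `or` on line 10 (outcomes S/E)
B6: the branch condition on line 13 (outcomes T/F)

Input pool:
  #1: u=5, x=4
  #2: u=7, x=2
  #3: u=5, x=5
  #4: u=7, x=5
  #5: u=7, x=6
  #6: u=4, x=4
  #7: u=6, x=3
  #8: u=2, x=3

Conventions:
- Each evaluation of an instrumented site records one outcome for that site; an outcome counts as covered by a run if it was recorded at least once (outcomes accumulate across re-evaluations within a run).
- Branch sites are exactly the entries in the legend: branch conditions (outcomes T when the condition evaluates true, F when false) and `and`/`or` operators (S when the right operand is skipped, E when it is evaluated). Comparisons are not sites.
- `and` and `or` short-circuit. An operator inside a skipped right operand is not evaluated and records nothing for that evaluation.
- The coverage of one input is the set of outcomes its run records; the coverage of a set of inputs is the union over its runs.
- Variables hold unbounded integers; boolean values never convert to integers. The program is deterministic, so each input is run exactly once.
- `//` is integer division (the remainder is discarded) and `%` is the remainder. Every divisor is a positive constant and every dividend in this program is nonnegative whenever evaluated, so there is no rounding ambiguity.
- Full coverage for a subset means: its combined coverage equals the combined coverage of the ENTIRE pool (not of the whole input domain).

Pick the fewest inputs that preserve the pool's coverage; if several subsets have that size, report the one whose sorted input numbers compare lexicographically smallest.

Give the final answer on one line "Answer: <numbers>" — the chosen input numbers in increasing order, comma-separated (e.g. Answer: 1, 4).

run #1 (u=5, x=4) records B1=T, B2=F, B4=F, B5=E, B6=T
run #2 (u=7, x=2) records B1=F, B3=T, B4=F, B5=E, B6=T
run #3 (u=5, x=5) records B1=T, B2=F, B4=F, B5=E, B6=T
run #4 (u=7, x=5) records B1=T, B2=F, B4=F, B5=E, B6=F
run #5 (u=7, x=6) records B1=T, B2=F, B4=F, B5=E, B6=T
run #6 (u=4, x=4) records B1=T, B2=T, B4=F, B5=E, B6=T
run #7 (u=6, x=3) records B1=F, B3=T, B4=F, B5=E, B6=T
run #8 (u=2, x=3) records B1=F, B3=F, B4=T, B5=S
together the pool reaches 12 outcomes: B1=T, B1=F, B2=T, B2=F, B3=T, B3=F, B4=T, B4=F, B5=S, B5=E, B6=T, B6=F
size 1 is not enough: best union over all size-1 subsets is 5/12
size 2 is not enough: best union over all size-2 subsets is 9/12
size 3 is not enough: best union over all size-3 subsets is 11/12
size 4: inputs {2, 4, 6, 8} cover all 12 outcomes, and no lexicographically smaller subset of this size does

Answer: 2, 4, 6, 8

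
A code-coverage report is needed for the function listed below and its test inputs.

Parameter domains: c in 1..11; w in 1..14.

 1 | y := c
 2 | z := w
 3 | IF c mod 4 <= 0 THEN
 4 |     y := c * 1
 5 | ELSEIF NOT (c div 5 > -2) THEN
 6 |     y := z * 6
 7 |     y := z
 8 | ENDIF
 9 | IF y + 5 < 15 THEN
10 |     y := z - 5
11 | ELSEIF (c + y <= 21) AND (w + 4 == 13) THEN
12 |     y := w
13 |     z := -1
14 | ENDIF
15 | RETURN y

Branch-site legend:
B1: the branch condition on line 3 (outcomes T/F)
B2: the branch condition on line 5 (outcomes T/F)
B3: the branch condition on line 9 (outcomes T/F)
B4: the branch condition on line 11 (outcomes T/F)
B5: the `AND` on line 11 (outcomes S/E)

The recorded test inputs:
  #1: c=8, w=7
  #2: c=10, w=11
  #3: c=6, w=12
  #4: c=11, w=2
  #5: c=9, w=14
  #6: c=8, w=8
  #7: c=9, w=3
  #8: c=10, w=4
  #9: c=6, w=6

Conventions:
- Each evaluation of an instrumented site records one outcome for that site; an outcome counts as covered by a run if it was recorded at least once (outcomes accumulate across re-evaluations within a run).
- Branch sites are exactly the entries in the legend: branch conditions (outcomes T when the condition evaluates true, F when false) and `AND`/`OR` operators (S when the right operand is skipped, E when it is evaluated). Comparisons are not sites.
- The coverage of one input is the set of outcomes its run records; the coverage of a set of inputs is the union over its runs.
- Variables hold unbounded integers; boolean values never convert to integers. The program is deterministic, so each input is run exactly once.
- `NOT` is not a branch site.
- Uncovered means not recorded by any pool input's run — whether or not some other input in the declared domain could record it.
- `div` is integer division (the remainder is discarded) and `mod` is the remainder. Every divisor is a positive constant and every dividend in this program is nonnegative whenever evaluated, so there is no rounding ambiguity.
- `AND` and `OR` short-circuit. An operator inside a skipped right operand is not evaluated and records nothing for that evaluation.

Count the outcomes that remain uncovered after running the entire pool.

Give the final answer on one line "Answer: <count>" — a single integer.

#1 (c=8, w=7) -> B1->T, B3->T; covered: B1=T, B3=T
#2 (c=10, w=11) -> B1->F, B2->F, B3->F, B5->E, B4->F; covered: B1=F, B2=F, B3=F, B4=F, B5=E
#3 (c=6, w=12) -> B1->F, B2->F, B3->T; covered: B1=F, B2=F, B3=T
#4 (c=11, w=2) -> B1->F, B2->F, B3->F, B5->S, B4->F; covered: B1=F, B2=F, B3=F, B4=F, B5=S
#5 (c=9, w=14) -> B1->F, B2->F, B3->T; covered: B1=F, B2=F, B3=T
#6 (c=8, w=8) -> B1->T, B3->T; covered: B1=T, B3=T
#7 (c=9, w=3) -> B1->F, B2->F, B3->T; covered: B1=F, B2=F, B3=T
#8 (c=10, w=4) -> B1->F, B2->F, B3->F, B5->E, B4->F; covered: B1=F, B2=F, B3=F, B4=F, B5=E
#9 (c=6, w=6) -> B1->F, B2->F, B3->T; covered: B1=F, B2=F, B3=T
union over the pool: B1=T, B1=F, B2=F, B3=T, B3=F, B4=F, B5=S, B5=E
uncovered (2 of 10): B2=T, B4=T

Answer: 2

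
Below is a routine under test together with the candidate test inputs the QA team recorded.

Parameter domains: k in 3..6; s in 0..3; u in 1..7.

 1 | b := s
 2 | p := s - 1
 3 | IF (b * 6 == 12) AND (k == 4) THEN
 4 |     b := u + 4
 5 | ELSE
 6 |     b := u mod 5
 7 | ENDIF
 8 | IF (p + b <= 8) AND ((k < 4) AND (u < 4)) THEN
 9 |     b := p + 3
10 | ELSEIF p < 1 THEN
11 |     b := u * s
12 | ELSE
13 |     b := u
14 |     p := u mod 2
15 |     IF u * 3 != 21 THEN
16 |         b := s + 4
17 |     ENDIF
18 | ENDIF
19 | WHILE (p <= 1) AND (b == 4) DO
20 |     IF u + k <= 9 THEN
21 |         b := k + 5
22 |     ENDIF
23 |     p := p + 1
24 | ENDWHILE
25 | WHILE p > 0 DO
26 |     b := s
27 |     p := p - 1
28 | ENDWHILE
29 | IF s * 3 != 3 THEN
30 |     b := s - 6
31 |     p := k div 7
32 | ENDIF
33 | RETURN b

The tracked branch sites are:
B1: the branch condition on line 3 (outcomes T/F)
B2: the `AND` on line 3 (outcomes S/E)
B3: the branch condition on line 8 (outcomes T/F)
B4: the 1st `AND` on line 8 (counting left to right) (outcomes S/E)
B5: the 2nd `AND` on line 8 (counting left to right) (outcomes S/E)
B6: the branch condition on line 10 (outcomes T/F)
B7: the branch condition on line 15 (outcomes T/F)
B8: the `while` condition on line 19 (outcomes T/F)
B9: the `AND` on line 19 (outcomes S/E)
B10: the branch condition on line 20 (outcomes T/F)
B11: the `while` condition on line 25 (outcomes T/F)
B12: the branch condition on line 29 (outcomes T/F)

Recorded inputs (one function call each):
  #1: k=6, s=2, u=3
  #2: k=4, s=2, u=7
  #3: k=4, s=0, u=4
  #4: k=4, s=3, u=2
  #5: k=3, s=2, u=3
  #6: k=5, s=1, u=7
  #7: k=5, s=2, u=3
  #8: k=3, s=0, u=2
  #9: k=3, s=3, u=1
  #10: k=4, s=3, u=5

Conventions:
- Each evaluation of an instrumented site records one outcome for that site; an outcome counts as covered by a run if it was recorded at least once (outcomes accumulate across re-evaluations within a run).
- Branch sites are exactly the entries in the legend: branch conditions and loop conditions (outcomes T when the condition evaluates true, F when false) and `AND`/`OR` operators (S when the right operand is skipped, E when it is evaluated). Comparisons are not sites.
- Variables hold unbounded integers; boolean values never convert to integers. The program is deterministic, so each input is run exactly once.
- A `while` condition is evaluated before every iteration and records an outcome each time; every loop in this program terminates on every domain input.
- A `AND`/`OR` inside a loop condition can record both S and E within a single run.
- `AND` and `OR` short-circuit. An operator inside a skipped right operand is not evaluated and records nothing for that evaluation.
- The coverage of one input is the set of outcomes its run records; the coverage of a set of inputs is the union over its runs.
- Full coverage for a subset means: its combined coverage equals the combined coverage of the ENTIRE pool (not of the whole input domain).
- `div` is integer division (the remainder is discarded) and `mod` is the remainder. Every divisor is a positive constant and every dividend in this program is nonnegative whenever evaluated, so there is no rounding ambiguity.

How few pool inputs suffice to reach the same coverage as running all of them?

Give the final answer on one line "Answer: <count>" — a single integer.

#1 (k=6, s=2, u=3) -> covered: B1=F, B2=E, B3=F, B4=E, B5=S, B6=F, B7=T, B8=F, B9=E, B11=T, B11=F, B12=T
#2 (k=4, s=2, u=7) -> covered: B1=T, B2=E, B3=F, B4=S, B6=F, B7=F, B8=F, B9=E, B11=T, B11=F, B12=T
#3 (k=4, s=0, u=4) -> covered: B1=F, B2=S, B3=F, B4=E, B5=S, B6=T, B8=F, B9=E, B11=F, B12=T
#4 (k=4, s=3, u=2) -> covered: B1=F, B2=S, B3=F, B4=E, B5=S, B6=F, B7=T, B8=F, B9=E, B11=F, B12=T
#5 (k=3, s=2, u=3) -> covered: B1=F, B2=E, B3=T, B4=E, B5=E, B8=T, B8=F, B9=S, B9=E, B10=T, B11=T, B11=F, B12=T
#6 (k=5, s=1, u=7) -> covered: B1=F, B2=S, B3=F, B4=E, B5=S, B6=T, B8=F, B9=E, B11=F, B12=F
#7 (k=5, s=2, u=3) -> covered: B1=F, B2=E, B3=F, B4=E, B5=S, B6=F, B7=T, B8=F, B9=E, B11=T, B11=F, B12=T
#8 (k=3, s=0, u=2) -> covered: B1=F, B2=S, B3=T, B4=E, B5=E, B8=F, B9=E, B11=F, B12=T
#9 (k=3, s=3, u=1) -> covered: B1=F, B2=S, B3=T, B4=E, B5=E, B8=F, B9=S, B11=T, B11=F, B12=T
#10 (k=4, s=3, u=5) -> covered: B1=F, B2=S, B3=F, B4=E, B5=S, B6=F, B7=T, B8=F, B9=E, B11=T, B11=F, B12=T
pool-wide coverage (23 outcomes): B1=T, B1=F, B2=S, B2=E, B3=T, B3=F, B4=S, B4=E, B5=S, B5=E, B6=T, B6=F, B7=T, B7=F, B8=T, B8=F, B9=S, B9=E, B10=T, B11=T, B11=F, B12=T, B12=F
size 1 is not enough: best union over all size-1 subsets is 13/23
size 2 is not enough: best union over all size-2 subsets is 18/23
size 3 is not enough: best union over all size-3 subsets is 22/23
size 4: inputs {1, 2, 5, 6} cover all 23 outcomes, and no lexicographically smaller subset of this size does

Answer: 4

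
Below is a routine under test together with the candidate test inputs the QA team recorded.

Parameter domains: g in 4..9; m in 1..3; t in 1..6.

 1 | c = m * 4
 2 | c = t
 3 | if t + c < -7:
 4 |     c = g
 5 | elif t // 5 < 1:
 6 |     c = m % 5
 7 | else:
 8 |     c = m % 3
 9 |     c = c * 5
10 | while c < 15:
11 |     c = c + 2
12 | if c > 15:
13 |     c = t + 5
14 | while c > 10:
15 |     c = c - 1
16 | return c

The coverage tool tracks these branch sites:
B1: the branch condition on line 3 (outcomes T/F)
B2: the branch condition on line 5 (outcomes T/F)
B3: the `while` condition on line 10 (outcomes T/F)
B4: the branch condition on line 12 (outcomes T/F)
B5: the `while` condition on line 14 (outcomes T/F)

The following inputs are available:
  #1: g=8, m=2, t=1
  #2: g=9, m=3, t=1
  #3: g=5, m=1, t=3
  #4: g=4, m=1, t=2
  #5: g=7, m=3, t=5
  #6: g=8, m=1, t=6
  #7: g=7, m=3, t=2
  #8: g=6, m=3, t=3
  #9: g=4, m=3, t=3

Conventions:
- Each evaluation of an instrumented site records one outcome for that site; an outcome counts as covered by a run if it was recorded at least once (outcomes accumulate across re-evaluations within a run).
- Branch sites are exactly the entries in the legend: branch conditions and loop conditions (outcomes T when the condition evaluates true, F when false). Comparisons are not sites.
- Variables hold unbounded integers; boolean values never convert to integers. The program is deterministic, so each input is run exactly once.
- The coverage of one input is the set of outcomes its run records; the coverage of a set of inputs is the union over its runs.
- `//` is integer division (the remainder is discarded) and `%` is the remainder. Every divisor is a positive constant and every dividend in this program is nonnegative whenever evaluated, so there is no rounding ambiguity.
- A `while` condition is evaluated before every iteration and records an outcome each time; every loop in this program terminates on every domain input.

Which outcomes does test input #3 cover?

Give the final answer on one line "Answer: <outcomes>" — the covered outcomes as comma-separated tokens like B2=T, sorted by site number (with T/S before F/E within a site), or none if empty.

Event log for input #3 (g=5, m=1, t=3):
  B1->F, B2->T, B3->T, B3->T, B3->T, B3->T, B3->T, B3->T, B3->T, B3->F
  B4->F, B5->T, B5->T, B5->T, B5->T, B5->T, B5->F
deduplicating events, the covered set is: B1=F, B2=T, B3=T, B3=F, B4=F, B5=T, B5=F

Answer: B1=F, B2=T, B3=T, B3=F, B4=F, B5=T, B5=F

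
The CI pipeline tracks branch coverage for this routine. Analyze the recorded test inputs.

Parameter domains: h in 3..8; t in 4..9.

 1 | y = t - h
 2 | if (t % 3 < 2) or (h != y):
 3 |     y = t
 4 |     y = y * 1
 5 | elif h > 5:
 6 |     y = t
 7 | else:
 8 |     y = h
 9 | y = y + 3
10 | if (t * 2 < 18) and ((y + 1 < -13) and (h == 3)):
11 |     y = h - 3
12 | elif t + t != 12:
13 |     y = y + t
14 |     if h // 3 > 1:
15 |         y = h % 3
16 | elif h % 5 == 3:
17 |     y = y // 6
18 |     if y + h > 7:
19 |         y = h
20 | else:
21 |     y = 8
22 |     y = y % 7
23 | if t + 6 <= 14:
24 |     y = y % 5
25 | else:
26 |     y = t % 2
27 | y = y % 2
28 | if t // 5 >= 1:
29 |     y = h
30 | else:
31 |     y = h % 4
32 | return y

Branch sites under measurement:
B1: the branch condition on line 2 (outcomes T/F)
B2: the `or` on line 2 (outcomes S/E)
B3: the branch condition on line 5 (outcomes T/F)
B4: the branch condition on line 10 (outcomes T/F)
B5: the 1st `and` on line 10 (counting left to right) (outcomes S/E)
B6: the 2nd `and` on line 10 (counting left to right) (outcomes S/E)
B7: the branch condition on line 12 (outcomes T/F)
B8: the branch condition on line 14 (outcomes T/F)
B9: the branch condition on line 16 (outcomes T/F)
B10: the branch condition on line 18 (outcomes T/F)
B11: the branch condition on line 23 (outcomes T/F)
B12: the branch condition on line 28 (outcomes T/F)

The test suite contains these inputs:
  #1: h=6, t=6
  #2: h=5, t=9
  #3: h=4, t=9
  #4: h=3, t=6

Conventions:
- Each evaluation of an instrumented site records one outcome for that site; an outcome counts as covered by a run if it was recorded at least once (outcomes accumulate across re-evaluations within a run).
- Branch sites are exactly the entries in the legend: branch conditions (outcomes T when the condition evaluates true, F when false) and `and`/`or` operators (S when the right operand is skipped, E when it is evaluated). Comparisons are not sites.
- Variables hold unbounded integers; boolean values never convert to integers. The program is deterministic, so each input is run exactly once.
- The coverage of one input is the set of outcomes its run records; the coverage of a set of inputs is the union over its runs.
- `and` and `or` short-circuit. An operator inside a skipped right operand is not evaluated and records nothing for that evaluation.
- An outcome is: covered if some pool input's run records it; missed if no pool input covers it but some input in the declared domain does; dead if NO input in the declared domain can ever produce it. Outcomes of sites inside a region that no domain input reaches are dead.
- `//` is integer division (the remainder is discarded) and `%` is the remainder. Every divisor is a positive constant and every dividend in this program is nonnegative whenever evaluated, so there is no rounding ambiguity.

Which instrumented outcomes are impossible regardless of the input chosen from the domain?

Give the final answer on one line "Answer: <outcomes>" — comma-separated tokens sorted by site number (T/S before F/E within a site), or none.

checking every outcome against all 36 domain inputs:
  B3=T: zero occurrences over every domain input -> dead
  B4=T: zero occurrences over every domain input -> dead
  B6=E: zero occurrences over every domain input -> dead
  reachable outcomes have witnesses, e.g. B1=T (e.g. h=3, t=4), B1=F (e.g. h=4, t=8), B2=S (e.g. h=3, t=4), B2=E (e.g. h=3, t=5)

Answer: B3=T, B4=T, B6=E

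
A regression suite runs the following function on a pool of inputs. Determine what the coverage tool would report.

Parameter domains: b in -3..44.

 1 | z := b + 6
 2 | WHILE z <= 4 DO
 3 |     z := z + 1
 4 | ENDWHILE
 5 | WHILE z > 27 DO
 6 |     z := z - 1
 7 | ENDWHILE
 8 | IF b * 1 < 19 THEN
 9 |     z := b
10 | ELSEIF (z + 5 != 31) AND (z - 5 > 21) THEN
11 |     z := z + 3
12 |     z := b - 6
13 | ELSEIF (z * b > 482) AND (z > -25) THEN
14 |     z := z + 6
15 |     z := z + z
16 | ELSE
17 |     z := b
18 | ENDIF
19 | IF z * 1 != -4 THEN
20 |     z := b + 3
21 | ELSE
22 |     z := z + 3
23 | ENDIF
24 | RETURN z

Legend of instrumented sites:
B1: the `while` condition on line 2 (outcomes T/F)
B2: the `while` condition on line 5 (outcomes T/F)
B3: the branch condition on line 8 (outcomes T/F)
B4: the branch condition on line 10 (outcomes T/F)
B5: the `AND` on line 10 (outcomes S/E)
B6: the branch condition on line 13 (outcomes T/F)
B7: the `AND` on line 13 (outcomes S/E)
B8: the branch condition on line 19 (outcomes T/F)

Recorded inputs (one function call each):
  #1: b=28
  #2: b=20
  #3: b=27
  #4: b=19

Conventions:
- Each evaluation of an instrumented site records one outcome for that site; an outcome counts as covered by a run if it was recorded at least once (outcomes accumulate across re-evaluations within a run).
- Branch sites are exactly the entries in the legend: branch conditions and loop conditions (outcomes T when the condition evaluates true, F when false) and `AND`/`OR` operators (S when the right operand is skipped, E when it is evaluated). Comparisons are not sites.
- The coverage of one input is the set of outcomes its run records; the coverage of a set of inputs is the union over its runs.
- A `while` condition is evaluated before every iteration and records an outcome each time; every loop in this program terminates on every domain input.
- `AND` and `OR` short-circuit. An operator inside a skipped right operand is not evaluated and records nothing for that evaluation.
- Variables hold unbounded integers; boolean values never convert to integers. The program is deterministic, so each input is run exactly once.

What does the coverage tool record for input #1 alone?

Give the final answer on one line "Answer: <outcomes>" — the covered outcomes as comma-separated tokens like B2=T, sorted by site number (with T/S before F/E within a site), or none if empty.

Running input #1 (b=28), event by event:
  B1->F, B2->T, B2->T, B2->T, B2->T, B2->T, B2->T, B2->T, B2->F, B3->F
  B5->E, B4->T, B8->T
as a set, this run covers: B1=F, B2=T, B2=F, B3=F, B4=T, B5=E, B8=T

Answer: B1=F, B2=T, B2=F, B3=F, B4=T, B5=E, B8=T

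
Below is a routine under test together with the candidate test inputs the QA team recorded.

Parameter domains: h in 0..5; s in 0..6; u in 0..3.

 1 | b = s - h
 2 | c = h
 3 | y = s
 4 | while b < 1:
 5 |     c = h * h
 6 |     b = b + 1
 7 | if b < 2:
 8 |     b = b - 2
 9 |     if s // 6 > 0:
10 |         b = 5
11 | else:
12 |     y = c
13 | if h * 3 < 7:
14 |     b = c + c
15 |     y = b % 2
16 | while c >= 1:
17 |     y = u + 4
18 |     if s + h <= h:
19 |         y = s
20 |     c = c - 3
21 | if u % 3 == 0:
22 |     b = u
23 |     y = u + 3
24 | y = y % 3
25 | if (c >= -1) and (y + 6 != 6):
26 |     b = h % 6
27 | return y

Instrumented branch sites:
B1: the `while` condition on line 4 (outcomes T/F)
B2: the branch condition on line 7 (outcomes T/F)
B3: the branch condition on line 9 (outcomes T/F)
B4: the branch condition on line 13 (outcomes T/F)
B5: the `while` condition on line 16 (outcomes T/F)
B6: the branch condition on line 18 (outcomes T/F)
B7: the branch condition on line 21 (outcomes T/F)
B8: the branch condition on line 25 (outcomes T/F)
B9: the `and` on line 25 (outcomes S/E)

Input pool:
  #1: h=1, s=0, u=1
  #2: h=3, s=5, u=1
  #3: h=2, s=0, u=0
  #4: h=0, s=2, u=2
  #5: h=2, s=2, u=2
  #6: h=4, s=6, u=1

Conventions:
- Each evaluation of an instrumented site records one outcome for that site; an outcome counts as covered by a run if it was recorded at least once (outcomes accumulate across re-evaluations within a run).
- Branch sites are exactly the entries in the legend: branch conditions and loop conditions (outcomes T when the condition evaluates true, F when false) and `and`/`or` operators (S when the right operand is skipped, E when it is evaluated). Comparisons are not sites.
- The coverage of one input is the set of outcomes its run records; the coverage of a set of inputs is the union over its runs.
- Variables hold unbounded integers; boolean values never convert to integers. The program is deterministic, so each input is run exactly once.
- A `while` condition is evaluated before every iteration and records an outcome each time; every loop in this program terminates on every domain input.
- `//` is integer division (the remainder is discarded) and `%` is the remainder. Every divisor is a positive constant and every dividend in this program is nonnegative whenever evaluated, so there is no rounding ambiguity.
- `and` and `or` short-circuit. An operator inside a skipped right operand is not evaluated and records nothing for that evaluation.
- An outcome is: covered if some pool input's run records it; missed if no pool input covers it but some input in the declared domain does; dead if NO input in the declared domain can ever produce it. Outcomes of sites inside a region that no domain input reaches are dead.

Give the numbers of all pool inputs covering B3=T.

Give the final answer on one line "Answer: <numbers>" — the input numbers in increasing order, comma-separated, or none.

input #1 (h=1, s=0, u=1): does not produce B3=T
input #2 (h=3, s=5, u=1): does not produce B3=T
input #3 (h=2, s=0, u=0): does not produce B3=T
input #4 (h=0, s=2, u=2): does not produce B3=T
input #5 (h=2, s=2, u=2): does not produce B3=T
input #6 (h=4, s=6, u=1): does not produce B3=T

Answer: none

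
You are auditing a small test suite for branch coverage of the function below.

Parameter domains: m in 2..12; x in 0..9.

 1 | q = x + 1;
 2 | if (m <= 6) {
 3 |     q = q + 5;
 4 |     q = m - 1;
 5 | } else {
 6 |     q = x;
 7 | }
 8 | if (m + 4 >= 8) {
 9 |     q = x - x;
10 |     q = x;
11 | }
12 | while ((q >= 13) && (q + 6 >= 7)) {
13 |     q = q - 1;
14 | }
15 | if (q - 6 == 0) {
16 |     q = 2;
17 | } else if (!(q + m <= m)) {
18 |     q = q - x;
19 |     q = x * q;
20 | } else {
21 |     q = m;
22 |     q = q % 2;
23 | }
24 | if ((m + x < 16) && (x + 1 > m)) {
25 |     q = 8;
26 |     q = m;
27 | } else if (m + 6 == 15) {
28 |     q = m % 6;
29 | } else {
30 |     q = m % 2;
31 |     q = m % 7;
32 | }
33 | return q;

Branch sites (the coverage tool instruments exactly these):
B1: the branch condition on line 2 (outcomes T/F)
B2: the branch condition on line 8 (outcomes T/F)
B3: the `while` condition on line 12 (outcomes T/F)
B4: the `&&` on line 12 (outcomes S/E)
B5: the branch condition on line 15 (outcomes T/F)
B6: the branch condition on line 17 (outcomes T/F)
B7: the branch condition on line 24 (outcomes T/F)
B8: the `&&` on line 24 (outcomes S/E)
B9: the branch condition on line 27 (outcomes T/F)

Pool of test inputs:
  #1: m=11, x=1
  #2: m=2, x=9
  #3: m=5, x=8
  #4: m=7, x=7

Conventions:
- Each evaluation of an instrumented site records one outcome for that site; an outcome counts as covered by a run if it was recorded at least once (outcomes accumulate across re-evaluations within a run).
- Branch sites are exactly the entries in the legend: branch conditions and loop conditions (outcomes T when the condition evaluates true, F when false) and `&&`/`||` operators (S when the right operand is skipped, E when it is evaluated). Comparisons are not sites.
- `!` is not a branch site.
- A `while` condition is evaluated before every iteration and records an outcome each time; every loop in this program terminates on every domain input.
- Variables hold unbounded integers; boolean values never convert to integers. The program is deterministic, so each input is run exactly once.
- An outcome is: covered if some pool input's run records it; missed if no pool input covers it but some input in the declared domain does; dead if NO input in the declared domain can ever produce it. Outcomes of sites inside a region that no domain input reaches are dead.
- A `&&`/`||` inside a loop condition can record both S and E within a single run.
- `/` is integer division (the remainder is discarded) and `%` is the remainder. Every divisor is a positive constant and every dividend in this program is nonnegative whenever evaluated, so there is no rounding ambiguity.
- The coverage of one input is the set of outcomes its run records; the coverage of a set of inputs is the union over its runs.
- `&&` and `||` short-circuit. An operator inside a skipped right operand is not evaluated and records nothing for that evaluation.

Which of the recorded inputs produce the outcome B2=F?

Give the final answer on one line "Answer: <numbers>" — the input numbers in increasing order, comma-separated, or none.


input #1 (m=11, x=1): misses B2=F
input #2 (m=2, x=9): covers B2=F
input #3 (m=5, x=8): misses B2=F
input #4 (m=7, x=7): misses B2=F
Answer: 2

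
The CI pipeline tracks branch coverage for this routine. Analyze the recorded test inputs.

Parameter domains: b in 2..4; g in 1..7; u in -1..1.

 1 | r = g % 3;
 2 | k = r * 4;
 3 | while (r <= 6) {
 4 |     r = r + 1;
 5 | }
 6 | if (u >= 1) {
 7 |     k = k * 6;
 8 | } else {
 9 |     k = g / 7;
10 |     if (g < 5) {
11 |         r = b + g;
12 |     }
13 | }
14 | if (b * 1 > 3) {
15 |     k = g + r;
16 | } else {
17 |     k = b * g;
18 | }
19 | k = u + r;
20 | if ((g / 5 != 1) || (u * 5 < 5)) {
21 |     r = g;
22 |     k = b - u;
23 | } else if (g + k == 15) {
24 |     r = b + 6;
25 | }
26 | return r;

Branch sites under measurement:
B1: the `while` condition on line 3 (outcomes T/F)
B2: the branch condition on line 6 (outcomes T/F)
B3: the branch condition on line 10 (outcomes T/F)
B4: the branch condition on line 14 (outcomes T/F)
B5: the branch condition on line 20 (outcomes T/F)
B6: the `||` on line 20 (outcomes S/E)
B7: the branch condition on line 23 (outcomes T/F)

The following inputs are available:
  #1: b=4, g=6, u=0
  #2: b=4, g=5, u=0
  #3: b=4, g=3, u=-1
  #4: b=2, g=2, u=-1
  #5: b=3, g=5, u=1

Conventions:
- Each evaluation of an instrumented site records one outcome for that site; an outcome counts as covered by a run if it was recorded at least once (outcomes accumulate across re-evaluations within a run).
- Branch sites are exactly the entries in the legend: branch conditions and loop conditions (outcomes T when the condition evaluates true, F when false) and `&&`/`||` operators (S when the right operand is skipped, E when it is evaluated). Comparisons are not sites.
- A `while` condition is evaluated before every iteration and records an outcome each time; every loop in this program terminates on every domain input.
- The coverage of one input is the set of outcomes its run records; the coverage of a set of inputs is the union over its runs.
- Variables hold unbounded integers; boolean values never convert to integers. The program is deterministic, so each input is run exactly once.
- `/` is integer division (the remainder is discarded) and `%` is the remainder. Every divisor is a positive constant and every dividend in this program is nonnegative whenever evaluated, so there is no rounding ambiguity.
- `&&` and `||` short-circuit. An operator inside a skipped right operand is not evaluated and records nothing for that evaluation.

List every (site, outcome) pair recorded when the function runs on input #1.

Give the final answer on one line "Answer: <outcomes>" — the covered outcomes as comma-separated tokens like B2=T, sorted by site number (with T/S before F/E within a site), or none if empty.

Tracing the run of input #1 (b=4, g=6, u=0):
  B1->T, B1->T, B1->T, B1->T, B1->T, B1->T, B1->T, B1->F, B2->F, B3->F
  B4->T, B6->E, B5->T
deduplicating events, the covered set is: B1=T, B1=F, B2=F, B3=F, B4=T, B5=T, B6=E

Answer: B1=T, B1=F, B2=F, B3=F, B4=T, B5=T, B6=E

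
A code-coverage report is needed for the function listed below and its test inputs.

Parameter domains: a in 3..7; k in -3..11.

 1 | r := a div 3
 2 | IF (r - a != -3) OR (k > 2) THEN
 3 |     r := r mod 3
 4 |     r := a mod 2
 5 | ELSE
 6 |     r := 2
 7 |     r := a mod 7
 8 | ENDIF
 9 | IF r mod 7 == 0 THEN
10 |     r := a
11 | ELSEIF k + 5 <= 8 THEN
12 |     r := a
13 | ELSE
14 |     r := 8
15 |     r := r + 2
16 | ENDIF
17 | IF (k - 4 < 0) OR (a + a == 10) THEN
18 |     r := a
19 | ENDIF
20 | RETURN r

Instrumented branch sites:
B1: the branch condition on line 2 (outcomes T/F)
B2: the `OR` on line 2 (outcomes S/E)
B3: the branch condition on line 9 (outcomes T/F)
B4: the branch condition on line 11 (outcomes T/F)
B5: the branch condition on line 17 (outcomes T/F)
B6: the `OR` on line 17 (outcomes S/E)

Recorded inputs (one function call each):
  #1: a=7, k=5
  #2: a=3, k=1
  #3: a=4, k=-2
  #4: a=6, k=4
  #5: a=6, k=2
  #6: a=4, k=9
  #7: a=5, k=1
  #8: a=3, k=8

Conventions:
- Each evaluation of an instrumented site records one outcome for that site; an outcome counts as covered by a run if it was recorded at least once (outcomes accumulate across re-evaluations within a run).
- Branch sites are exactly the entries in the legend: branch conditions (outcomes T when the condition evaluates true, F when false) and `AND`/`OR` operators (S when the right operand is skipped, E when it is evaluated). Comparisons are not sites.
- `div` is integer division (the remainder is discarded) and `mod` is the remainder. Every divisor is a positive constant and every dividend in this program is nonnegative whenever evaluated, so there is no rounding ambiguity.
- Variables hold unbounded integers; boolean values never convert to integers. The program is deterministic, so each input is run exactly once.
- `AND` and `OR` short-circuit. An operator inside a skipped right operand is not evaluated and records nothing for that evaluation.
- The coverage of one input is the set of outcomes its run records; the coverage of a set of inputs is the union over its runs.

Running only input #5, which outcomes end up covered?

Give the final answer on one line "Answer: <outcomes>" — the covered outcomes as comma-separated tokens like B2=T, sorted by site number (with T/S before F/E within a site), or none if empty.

Simulating input #5 (a=6, k=2) step by step:
  B2->S, B1->T, B3->T, B6->S, B5->T
as a set, this run covers: B1=T, B2=S, B3=T, B5=T, B6=S

Answer: B1=T, B2=S, B3=T, B5=T, B6=S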